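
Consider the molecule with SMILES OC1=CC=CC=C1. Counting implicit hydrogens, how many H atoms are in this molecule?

Walk through each heavy atom and fill implicit hydrogens from standard valence (C 4, N 3, O 2, S 2, halogen 1):
  atom 1: O, bond orders sum to 1 (valence 2) → 1 H
  atom 2: C, bond orders sum to 4 (valence 4) → 0 H
  atom 3: C, bond orders sum to 3 (valence 4) → 1 H
  atom 4: C, bond orders sum to 3 (valence 4) → 1 H
  atom 5: C, bond orders sum to 3 (valence 4) → 1 H
  atom 6: C, bond orders sum to 3 (valence 4) → 1 H
  atom 7: C, bond orders sum to 3 (valence 4) → 1 H
Total hydrogens: 6.

6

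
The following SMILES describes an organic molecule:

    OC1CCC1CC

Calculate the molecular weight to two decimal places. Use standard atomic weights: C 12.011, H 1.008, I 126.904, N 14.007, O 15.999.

First, the molecular formula is C6H12O (counting implicit H from valence).
  C: 6 × 12.011 = 72.066
  H: 12 × 1.008 = 12.096
  O: 1 × 15.999 = 15.999
Sum: 6×12.011 + 12×1.008 + 1×15.999 = 100.161 → 100.16 g/mol.

100.16 g/mol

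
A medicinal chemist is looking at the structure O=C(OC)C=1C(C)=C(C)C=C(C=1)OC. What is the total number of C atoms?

11

Count every carbon token in the SMILES (each C, including those in ring-closure positions and inside branches).
Carbon count: 11.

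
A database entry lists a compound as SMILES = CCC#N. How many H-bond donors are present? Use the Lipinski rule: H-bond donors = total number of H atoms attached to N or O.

Donors: find every N or O and count the H atoms it carries.
  atom 4 (N): bond orders sum to 3 → 0 H
Lipinski HBD = 0.

0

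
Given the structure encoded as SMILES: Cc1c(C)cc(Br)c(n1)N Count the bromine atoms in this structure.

Scan the SMILES for Br atoms (remember two-letter symbols like Cl and Br are single atoms).
Bromine count: 1.

1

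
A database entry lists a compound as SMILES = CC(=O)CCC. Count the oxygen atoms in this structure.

1

Scan the SMILES for O atoms (remember two-letter symbols like Cl and Br are single atoms).
Oxygen count: 1.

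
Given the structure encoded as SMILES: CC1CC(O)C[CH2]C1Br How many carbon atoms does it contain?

7

Count every carbon token in the SMILES (each C, including those in ring-closure positions and inside branches).
Carbon count: 7.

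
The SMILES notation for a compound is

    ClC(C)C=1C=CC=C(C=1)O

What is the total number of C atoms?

Count every carbon token in the SMILES (each C, including those in ring-closure positions and inside branches).
Carbon count: 8.

8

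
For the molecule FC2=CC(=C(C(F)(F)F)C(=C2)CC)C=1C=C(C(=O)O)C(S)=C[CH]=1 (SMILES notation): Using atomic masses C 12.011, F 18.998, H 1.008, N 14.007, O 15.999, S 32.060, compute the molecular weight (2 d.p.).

344.32 g/mol

First, the molecular formula is C16H12F4O2S (counting implicit H from valence).
  C: 16 × 12.011 = 192.176
  F: 4 × 18.998 = 75.992
  H: 12 × 1.008 = 12.096
  O: 2 × 15.999 = 31.998
  S: 1 × 32.060 = 32.060
Sum: 16×12.011 + 4×18.998 + 12×1.008 + 2×15.999 + 1×32.060 = 344.322 → 344.32 g/mol.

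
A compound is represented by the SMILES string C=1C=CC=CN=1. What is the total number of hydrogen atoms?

5

Walk through each heavy atom and fill implicit hydrogens from standard valence (C 4, N 3, O 2, S 2, halogen 1):
  atom 1: C, bond orders sum to 3 (valence 4) → 1 H
  atom 2: C, bond orders sum to 3 (valence 4) → 1 H
  atom 3: C, bond orders sum to 3 (valence 4) → 1 H
  atom 4: C, bond orders sum to 3 (valence 4) → 1 H
  atom 5: C, bond orders sum to 3 (valence 4) → 1 H
  atom 6: N, bond orders sum to 3 (valence 3) → 0 H
Total hydrogens: 5.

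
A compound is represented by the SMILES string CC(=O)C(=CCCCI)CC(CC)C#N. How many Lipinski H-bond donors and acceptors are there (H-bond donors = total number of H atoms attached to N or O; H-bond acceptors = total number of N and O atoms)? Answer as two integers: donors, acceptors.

0, 2

Donors: find every N or O and count the H atoms it carries.
  atom 3 (O): bond orders sum to 2 → 0 H
  atom 15 (N): bond orders sum to 3 → 0 H
Lipinski HBD = 0.
Acceptors: N atoms = 1, O atoms = 1 → HBA = 2.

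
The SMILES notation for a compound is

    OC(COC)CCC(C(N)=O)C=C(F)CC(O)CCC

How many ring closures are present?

In SMILES, each pair of matching ring-closure digits denotes one ring-closing bond; the number of such bonds equals the number of independent rings.
Ring-closure bonds here: 0.

0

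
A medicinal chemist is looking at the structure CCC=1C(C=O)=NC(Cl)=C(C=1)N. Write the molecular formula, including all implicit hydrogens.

Walk through each heavy atom and fill implicit hydrogens from standard valence (C 4, N 3, O 2, S 2, halogen 1):
  atom 1: C, bond orders sum to 1 (valence 4) → 3 H
  atom 2: C, bond orders sum to 2 (valence 4) → 2 H
  atom 3: C, bond orders sum to 4 (valence 4) → 0 H
  atom 4: C, bond orders sum to 4 (valence 4) → 0 H
  atom 5: C, bond orders sum to 3 (valence 4) → 1 H
  atom 6: O, bond orders sum to 2 (valence 2) → 0 H
  atom 7: N, bond orders sum to 3 (valence 3) → 0 H
  atom 8: C, bond orders sum to 4 (valence 4) → 0 H
  atom 9: Cl (halogen, monovalent) → 0 H
  atom 10: C, bond orders sum to 4 (valence 4) → 0 H
  atom 11: C, bond orders sum to 3 (valence 4) → 1 H
  atom 12: N, bond orders sum to 1 (valence 3) → 2 H
Totals → C:8, H:9, Cl:1, N:2, O:1.

C8H9ClN2O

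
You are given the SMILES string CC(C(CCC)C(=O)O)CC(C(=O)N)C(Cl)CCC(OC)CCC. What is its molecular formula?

Walk through each heavy atom and fill implicit hydrogens from standard valence (C 4, N 3, O 2, S 2, halogen 1):
  atom 1: C, bond orders sum to 1 (valence 4) → 3 H
  atom 2: C, bond orders sum to 3 (valence 4) → 1 H
  atom 3: C, bond orders sum to 3 (valence 4) → 1 H
  atom 4: C, bond orders sum to 2 (valence 4) → 2 H
  atom 5: C, bond orders sum to 2 (valence 4) → 2 H
  atom 6: C, bond orders sum to 1 (valence 4) → 3 H
  atom 7: C, bond orders sum to 4 (valence 4) → 0 H
  atom 8: O, bond orders sum to 2 (valence 2) → 0 H
  atom 9: O, bond orders sum to 1 (valence 2) → 1 H
  atom 10: C, bond orders sum to 2 (valence 4) → 2 H
  atom 11: C, bond orders sum to 3 (valence 4) → 1 H
  atom 12: C, bond orders sum to 4 (valence 4) → 0 H
  atom 13: O, bond orders sum to 2 (valence 2) → 0 H
  atom 14: N, bond orders sum to 1 (valence 3) → 2 H
  atom 15: C, bond orders sum to 3 (valence 4) → 1 H
  atom 16: Cl (halogen, monovalent) → 0 H
  atom 17: C, bond orders sum to 2 (valence 4) → 2 H
  atom 18: C, bond orders sum to 2 (valence 4) → 2 H
  atom 19: C, bond orders sum to 3 (valence 4) → 1 H
  atom 20: O, bond orders sum to 2 (valence 2) → 0 H
  atom 21: C, bond orders sum to 1 (valence 4) → 3 H
  atom 22: C, bond orders sum to 2 (valence 4) → 2 H
  atom 23: C, bond orders sum to 2 (valence 4) → 2 H
  atom 24: C, bond orders sum to 1 (valence 4) → 3 H
Totals → C:18, H:34, Cl:1, N:1, O:4.
In Hill order: C18H34ClNO4.

C18H34ClNO4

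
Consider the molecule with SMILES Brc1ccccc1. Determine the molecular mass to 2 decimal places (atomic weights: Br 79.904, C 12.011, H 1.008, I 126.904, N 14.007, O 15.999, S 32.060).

157.01 g/mol

First, the molecular formula is C6H5Br (counting implicit H from valence).
  Br: 1 × 79.904 = 79.904
  C: 6 × 12.011 = 72.066
  H: 5 × 1.008 = 5.040
Sum: 1×79.904 + 6×12.011 + 5×1.008 = 157.010 → 157.01 g/mol.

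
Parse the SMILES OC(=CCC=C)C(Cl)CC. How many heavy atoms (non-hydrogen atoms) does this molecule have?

10

Every atom symbol written in the SMILES (organic subset) is one heavy atom; implicit H are not written.
Heavy atoms by element → C:8, Cl:1, O:1.
Total: 10.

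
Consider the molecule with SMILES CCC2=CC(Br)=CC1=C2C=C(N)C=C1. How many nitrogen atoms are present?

1

Scan the SMILES for N atoms (remember two-letter symbols like Cl and Br are single atoms).
Nitrogen count: 1.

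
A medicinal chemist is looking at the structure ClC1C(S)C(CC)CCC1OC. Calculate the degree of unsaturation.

1

Degree of unsaturation = (number of rings) + (number of π bonds).
Ring closures in the SMILES: 1.
π bonds: none → 0 DoU from unsaturation.
Total DoU = 1 + 0 = 1.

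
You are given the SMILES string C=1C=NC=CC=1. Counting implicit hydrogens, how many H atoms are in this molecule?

Walk through each heavy atom and fill implicit hydrogens from standard valence (C 4, N 3, O 2, S 2, halogen 1):
  atom 1: C, bond orders sum to 3 (valence 4) → 1 H
  atom 2: C, bond orders sum to 3 (valence 4) → 1 H
  atom 3: N, bond orders sum to 3 (valence 3) → 0 H
  atom 4: C, bond orders sum to 3 (valence 4) → 1 H
  atom 5: C, bond orders sum to 3 (valence 4) → 1 H
  atom 6: C, bond orders sum to 3 (valence 4) → 1 H
Total hydrogens: 5.

5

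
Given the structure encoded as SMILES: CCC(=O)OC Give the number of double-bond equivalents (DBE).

1

Degree of unsaturation = (number of rings) + (number of π bonds).
Ring closures in the SMILES: 0.
π bonds: 1 double bond (each 1 DoU) → 1 DoU from unsaturation.
Total DoU = 0 + 1 = 1.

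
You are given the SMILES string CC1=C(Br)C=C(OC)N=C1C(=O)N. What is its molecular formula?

C8H9BrN2O2

Walk through each heavy atom and fill implicit hydrogens from standard valence (C 4, N 3, O 2, S 2, halogen 1):
  atom 1: C, bond orders sum to 1 (valence 4) → 3 H
  atom 2: C, bond orders sum to 4 (valence 4) → 0 H
  atom 3: C, bond orders sum to 4 (valence 4) → 0 H
  atom 4: Br (halogen, monovalent) → 0 H
  atom 5: C, bond orders sum to 3 (valence 4) → 1 H
  atom 6: C, bond orders sum to 4 (valence 4) → 0 H
  atom 7: O, bond orders sum to 2 (valence 2) → 0 H
  atom 8: C, bond orders sum to 1 (valence 4) → 3 H
  atom 9: N, bond orders sum to 3 (valence 3) → 0 H
  atom 10: C, bond orders sum to 4 (valence 4) → 0 H
  atom 11: C, bond orders sum to 4 (valence 4) → 0 H
  atom 12: O, bond orders sum to 2 (valence 2) → 0 H
  atom 13: N, bond orders sum to 1 (valence 3) → 2 H
Totals → C:8, H:9, Br:1, N:2, O:2.
In Hill order: C8H9BrN2O2.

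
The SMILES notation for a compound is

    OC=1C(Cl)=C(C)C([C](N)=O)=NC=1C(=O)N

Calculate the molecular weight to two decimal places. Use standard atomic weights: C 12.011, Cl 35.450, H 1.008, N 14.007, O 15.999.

229.62 g/mol

First, the molecular formula is C8H8ClN3O3 (counting implicit H from valence).
  C: 8 × 12.011 = 96.088
  Cl: 1 × 35.450 = 35.450
  H: 8 × 1.008 = 8.064
  N: 3 × 14.007 = 42.021
  O: 3 × 15.999 = 47.997
Sum: 8×12.011 + 1×35.450 + 8×1.008 + 3×14.007 + 3×15.999 = 229.620 → 229.62 g/mol.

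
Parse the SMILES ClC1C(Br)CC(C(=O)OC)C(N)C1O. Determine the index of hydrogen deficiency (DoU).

2

Molecular formula: C8H13BrClNO3.
DoU = (2C + 2 + N − H − X) / 2, where X is the halogen count and O/S are ignored.
    = (2·8 + 2 + 1 − 13 − 2) / 2 = 4 / 2 = 2.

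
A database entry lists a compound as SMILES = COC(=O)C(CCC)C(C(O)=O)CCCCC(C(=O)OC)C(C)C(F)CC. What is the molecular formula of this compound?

Walk through each heavy atom and fill implicit hydrogens from standard valence (C 4, N 3, O 2, S 2, halogen 1):
  atom 1: C, bond orders sum to 1 (valence 4) → 3 H
  atom 2: O, bond orders sum to 2 (valence 2) → 0 H
  atom 3: C, bond orders sum to 4 (valence 4) → 0 H
  atom 4: O, bond orders sum to 2 (valence 2) → 0 H
  atom 5: C, bond orders sum to 3 (valence 4) → 1 H
  atom 6: C, bond orders sum to 2 (valence 4) → 2 H
  atom 7: C, bond orders sum to 2 (valence 4) → 2 H
  atom 8: C, bond orders sum to 1 (valence 4) → 3 H
  atom 9: C, bond orders sum to 3 (valence 4) → 1 H
  atom 10: C, bond orders sum to 4 (valence 4) → 0 H
  atom 11: O, bond orders sum to 1 (valence 2) → 1 H
  atom 12: O, bond orders sum to 2 (valence 2) → 0 H
  atom 13: C, bond orders sum to 2 (valence 4) → 2 H
  atom 14: C, bond orders sum to 2 (valence 4) → 2 H
  atom 15: C, bond orders sum to 2 (valence 4) → 2 H
  atom 16: C, bond orders sum to 2 (valence 4) → 2 H
  atom 17: C, bond orders sum to 3 (valence 4) → 1 H
  atom 18: C, bond orders sum to 4 (valence 4) → 0 H
  atom 19: O, bond orders sum to 2 (valence 2) → 0 H
  atom 20: O, bond orders sum to 2 (valence 2) → 0 H
  atom 21: C, bond orders sum to 1 (valence 4) → 3 H
  atom 22: C, bond orders sum to 3 (valence 4) → 1 H
  atom 23: C, bond orders sum to 1 (valence 4) → 3 H
  atom 24: C, bond orders sum to 3 (valence 4) → 1 H
  atom 25: F (halogen, monovalent) → 0 H
  atom 26: C, bond orders sum to 2 (valence 4) → 2 H
  atom 27: C, bond orders sum to 1 (valence 4) → 3 H
Totals → C:20, H:35, F:1, O:6.

C20H35FO6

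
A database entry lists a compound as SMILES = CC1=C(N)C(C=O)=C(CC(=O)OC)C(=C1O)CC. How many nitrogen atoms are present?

1

Scan the SMILES for N atoms (remember two-letter symbols like Cl and Br are single atoms).
Nitrogen count: 1.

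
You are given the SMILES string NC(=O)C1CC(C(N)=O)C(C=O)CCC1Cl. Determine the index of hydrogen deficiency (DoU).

Molecular formula: C10H15ClN2O3.
DoU = (2C + 2 + N − H − X) / 2, where X is the halogen count and O/S are ignored.
    = (2·10 + 2 + 2 − 15 − 1) / 2 = 8 / 2 = 4.

4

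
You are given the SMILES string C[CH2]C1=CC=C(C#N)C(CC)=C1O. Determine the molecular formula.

Walk through each heavy atom and fill implicit hydrogens from standard valence (C 4, N 3, O 2, S 2, halogen 1):
  atom 1: C, bond orders sum to 1 (valence 4) → 3 H
  atom 2: C with explicit H count 2
  atom 3: C, bond orders sum to 4 (valence 4) → 0 H
  atom 4: C, bond orders sum to 3 (valence 4) → 1 H
  atom 5: C, bond orders sum to 3 (valence 4) → 1 H
  atom 6: C, bond orders sum to 4 (valence 4) → 0 H
  atom 7: C, bond orders sum to 4 (valence 4) → 0 H
  atom 8: N, bond orders sum to 3 (valence 3) → 0 H
  atom 9: C, bond orders sum to 4 (valence 4) → 0 H
  atom 10: C, bond orders sum to 2 (valence 4) → 2 H
  atom 11: C, bond orders sum to 1 (valence 4) → 3 H
  atom 12: C, bond orders sum to 4 (valence 4) → 0 H
  atom 13: O, bond orders sum to 1 (valence 2) → 1 H
Totals → C:11, H:13, N:1, O:1.

C11H13NO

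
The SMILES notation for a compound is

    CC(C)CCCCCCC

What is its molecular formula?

C10H22

Walk through each heavy atom and fill implicit hydrogens from standard valence (C 4, N 3, O 2, S 2, halogen 1):
  atom 1: C, bond orders sum to 1 (valence 4) → 3 H
  atom 2: C, bond orders sum to 3 (valence 4) → 1 H
  atom 3: C, bond orders sum to 1 (valence 4) → 3 H
  atom 4: C, bond orders sum to 2 (valence 4) → 2 H
  atom 5: C, bond orders sum to 2 (valence 4) → 2 H
  atom 6: C, bond orders sum to 2 (valence 4) → 2 H
  atom 7: C, bond orders sum to 2 (valence 4) → 2 H
  atom 8: C, bond orders sum to 2 (valence 4) → 2 H
  atom 9: C, bond orders sum to 2 (valence 4) → 2 H
  atom 10: C, bond orders sum to 1 (valence 4) → 3 H
Totals → C:10, H:22.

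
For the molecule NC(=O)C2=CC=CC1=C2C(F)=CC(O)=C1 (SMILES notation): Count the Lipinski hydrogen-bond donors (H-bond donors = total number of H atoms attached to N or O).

3

Donors: find every N or O and count the H atoms it carries.
  atom 1 (N): bond orders sum to 1 → 2 H
  atom 3 (O): bond orders sum to 2 → 0 H
  atom 14 (O): bond orders sum to 1 → 1 H
Lipinski HBD = 3.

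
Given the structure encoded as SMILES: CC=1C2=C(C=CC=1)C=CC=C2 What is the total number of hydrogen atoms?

10

Walk through each heavy atom and fill implicit hydrogens from standard valence (C 4, N 3, O 2, S 2, halogen 1):
  atom 1: C, bond orders sum to 1 (valence 4) → 3 H
  atom 2: C, bond orders sum to 4 (valence 4) → 0 H
  atom 3: C, bond orders sum to 4 (valence 4) → 0 H
  atom 4: C, bond orders sum to 4 (valence 4) → 0 H
  atom 5: C, bond orders sum to 3 (valence 4) → 1 H
  atom 6: C, bond orders sum to 3 (valence 4) → 1 H
  atom 7: C, bond orders sum to 3 (valence 4) → 1 H
  atom 8: C, bond orders sum to 3 (valence 4) → 1 H
  atom 9: C, bond orders sum to 3 (valence 4) → 1 H
  atom 10: C, bond orders sum to 3 (valence 4) → 1 H
  atom 11: C, bond orders sum to 3 (valence 4) → 1 H
Total hydrogens: 10.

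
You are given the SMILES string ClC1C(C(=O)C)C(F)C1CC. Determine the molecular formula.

Walk through each heavy atom and fill implicit hydrogens from standard valence (C 4, N 3, O 2, S 2, halogen 1):
  atom 1: Cl (halogen, monovalent) → 0 H
  atom 2: C, bond orders sum to 3 (valence 4) → 1 H
  atom 3: C, bond orders sum to 3 (valence 4) → 1 H
  atom 4: C, bond orders sum to 4 (valence 4) → 0 H
  atom 5: O, bond orders sum to 2 (valence 2) → 0 H
  atom 6: C, bond orders sum to 1 (valence 4) → 3 H
  atom 7: C, bond orders sum to 3 (valence 4) → 1 H
  atom 8: F (halogen, monovalent) → 0 H
  atom 9: C, bond orders sum to 3 (valence 4) → 1 H
  atom 10: C, bond orders sum to 2 (valence 4) → 2 H
  atom 11: C, bond orders sum to 1 (valence 4) → 3 H
Totals → C:8, H:12, Cl:1, F:1, O:1.

C8H12ClFO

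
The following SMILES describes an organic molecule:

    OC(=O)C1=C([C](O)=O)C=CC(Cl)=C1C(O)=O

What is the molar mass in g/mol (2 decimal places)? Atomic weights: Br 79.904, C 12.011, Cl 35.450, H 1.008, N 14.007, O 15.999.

First, the molecular formula is C9H5ClO6 (counting implicit H from valence).
  C: 9 × 12.011 = 108.099
  Cl: 1 × 35.450 = 35.450
  H: 5 × 1.008 = 5.040
  O: 6 × 15.999 = 95.994
Sum: 9×12.011 + 1×35.450 + 5×1.008 + 6×15.999 = 244.583 → 244.58 g/mol.

244.58 g/mol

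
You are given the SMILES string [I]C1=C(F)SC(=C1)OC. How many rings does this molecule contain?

In SMILES, each pair of matching ring-closure digits denotes one ring-closing bond; the number of such bonds equals the number of independent rings.
Ring-closure bonds here: 1.

1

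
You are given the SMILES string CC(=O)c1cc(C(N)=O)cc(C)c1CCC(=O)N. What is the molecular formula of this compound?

Walk through each heavy atom and fill implicit hydrogens from standard valence (C 4, N 3, O 2, S 2, halogen 1); for lowercase aromatic atoms, an aromatic c carries 1 H when it has two neighbours and 0 H with three, and aromatic n carries 0 H:
  atom 1: C, bond orders sum to 1 (valence 4) → 3 H
  atom 2: C, bond orders sum to 4 (valence 4) → 0 H
  atom 3: O, bond orders sum to 2 (valence 2) → 0 H
  atom 4: aromatic c, 3 neighbours → 0 H
  atom 5: aromatic c, 2 neighbours → 1 H
  atom 6: aromatic c, 3 neighbours → 0 H
  atom 7: C, bond orders sum to 4 (valence 4) → 0 H
  atom 8: N, bond orders sum to 1 (valence 3) → 2 H
  atom 9: O, bond orders sum to 2 (valence 2) → 0 H
  atom 10: aromatic c, 2 neighbours → 1 H
  atom 11: aromatic c, 3 neighbours → 0 H
  atom 12: C, bond orders sum to 1 (valence 4) → 3 H
  atom 13: aromatic c, 3 neighbours → 0 H
  atom 14: C, bond orders sum to 2 (valence 4) → 2 H
  atom 15: C, bond orders sum to 2 (valence 4) → 2 H
  atom 16: C, bond orders sum to 4 (valence 4) → 0 H
  atom 17: O, bond orders sum to 2 (valence 2) → 0 H
  atom 18: N, bond orders sum to 1 (valence 3) → 2 H
Totals → C:13, H:16, N:2, O:3.

C13H16N2O3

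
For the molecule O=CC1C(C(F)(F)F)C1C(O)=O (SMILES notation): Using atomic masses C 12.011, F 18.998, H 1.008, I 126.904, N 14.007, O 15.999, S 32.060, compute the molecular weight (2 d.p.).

182.10 g/mol

First, the molecular formula is C6H5F3O3 (counting implicit H from valence).
  C: 6 × 12.011 = 72.066
  F: 3 × 18.998 = 56.994
  H: 5 × 1.008 = 5.040
  O: 3 × 15.999 = 47.997
Sum: 6×12.011 + 3×18.998 + 5×1.008 + 3×15.999 = 182.097 → 182.10 g/mol.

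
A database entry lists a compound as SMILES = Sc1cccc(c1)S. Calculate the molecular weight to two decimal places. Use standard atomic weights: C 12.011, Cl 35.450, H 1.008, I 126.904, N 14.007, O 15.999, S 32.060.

First, the molecular formula is C6H6S2 (counting implicit H from valence).
  C: 6 × 12.011 = 72.066
  H: 6 × 1.008 = 6.048
  S: 2 × 32.060 = 64.120
Sum: 6×12.011 + 6×1.008 + 2×32.060 = 142.234 → 142.23 g/mol.

142.23 g/mol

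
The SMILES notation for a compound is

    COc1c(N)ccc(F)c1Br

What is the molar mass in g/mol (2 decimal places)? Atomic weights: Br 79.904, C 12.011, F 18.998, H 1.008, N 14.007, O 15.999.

220.04 g/mol

First, the molecular formula is C7H7BrFNO (counting implicit H from valence).
  Br: 1 × 79.904 = 79.904
  C: 7 × 12.011 = 84.077
  F: 1 × 18.998 = 18.998
  H: 7 × 1.008 = 7.056
  N: 1 × 14.007 = 14.007
  O: 1 × 15.999 = 15.999
Sum: 1×79.904 + 7×12.011 + 1×18.998 + 7×1.008 + 1×14.007 + 1×15.999 = 220.041 → 220.04 g/mol.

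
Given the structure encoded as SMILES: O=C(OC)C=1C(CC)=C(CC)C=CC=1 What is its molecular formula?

C12H16O2

Walk through each heavy atom and fill implicit hydrogens from standard valence (C 4, N 3, O 2, S 2, halogen 1):
  atom 1: O, bond orders sum to 2 (valence 2) → 0 H
  atom 2: C, bond orders sum to 4 (valence 4) → 0 H
  atom 3: O, bond orders sum to 2 (valence 2) → 0 H
  atom 4: C, bond orders sum to 1 (valence 4) → 3 H
  atom 5: C, bond orders sum to 4 (valence 4) → 0 H
  atom 6: C, bond orders sum to 4 (valence 4) → 0 H
  atom 7: C, bond orders sum to 2 (valence 4) → 2 H
  atom 8: C, bond orders sum to 1 (valence 4) → 3 H
  atom 9: C, bond orders sum to 4 (valence 4) → 0 H
  atom 10: C, bond orders sum to 2 (valence 4) → 2 H
  atom 11: C, bond orders sum to 1 (valence 4) → 3 H
  atom 12: C, bond orders sum to 3 (valence 4) → 1 H
  atom 13: C, bond orders sum to 3 (valence 4) → 1 H
  atom 14: C, bond orders sum to 3 (valence 4) → 1 H
Totals → C:12, H:16, O:2.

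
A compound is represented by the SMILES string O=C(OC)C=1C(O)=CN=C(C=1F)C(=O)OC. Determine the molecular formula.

Walk through each heavy atom and fill implicit hydrogens from standard valence (C 4, N 3, O 2, S 2, halogen 1):
  atom 1: O, bond orders sum to 2 (valence 2) → 0 H
  atom 2: C, bond orders sum to 4 (valence 4) → 0 H
  atom 3: O, bond orders sum to 2 (valence 2) → 0 H
  atom 4: C, bond orders sum to 1 (valence 4) → 3 H
  atom 5: C, bond orders sum to 4 (valence 4) → 0 H
  atom 6: C, bond orders sum to 4 (valence 4) → 0 H
  atom 7: O, bond orders sum to 1 (valence 2) → 1 H
  atom 8: C, bond orders sum to 3 (valence 4) → 1 H
  atom 9: N, bond orders sum to 3 (valence 3) → 0 H
  atom 10: C, bond orders sum to 4 (valence 4) → 0 H
  atom 11: C, bond orders sum to 4 (valence 4) → 0 H
  atom 12: F (halogen, monovalent) → 0 H
  atom 13: C, bond orders sum to 4 (valence 4) → 0 H
  atom 14: O, bond orders sum to 2 (valence 2) → 0 H
  atom 15: O, bond orders sum to 2 (valence 2) → 0 H
  atom 16: C, bond orders sum to 1 (valence 4) → 3 H
Totals → C:9, H:8, F:1, N:1, O:5.

C9H8FNO5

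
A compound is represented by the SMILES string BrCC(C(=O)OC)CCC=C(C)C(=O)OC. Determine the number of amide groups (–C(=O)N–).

Scan the SMILES for the amide motif — none present.
Groups that are present: 1 alkene, 2 ester.

0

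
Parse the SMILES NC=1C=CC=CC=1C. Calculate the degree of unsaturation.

4

Degree of unsaturation = (number of rings) + (number of π bonds).
Ring closures in the SMILES: 1.
π bonds: 3 double bonds (each 1 DoU) → 3 DoU from unsaturation.
Total DoU = 1 + 3 = 4.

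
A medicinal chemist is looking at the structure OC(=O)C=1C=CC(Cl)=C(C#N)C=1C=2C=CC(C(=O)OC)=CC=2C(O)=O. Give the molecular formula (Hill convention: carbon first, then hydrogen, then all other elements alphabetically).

C17H10ClNO6

Walk through each heavy atom and fill implicit hydrogens from standard valence (C 4, N 3, O 2, S 2, halogen 1):
  atom 1: O, bond orders sum to 1 (valence 2) → 1 H
  atom 2: C, bond orders sum to 4 (valence 4) → 0 H
  atom 3: O, bond orders sum to 2 (valence 2) → 0 H
  atom 4: C, bond orders sum to 4 (valence 4) → 0 H
  atom 5: C, bond orders sum to 3 (valence 4) → 1 H
  atom 6: C, bond orders sum to 3 (valence 4) → 1 H
  atom 7: C, bond orders sum to 4 (valence 4) → 0 H
  atom 8: Cl (halogen, monovalent) → 0 H
  atom 9: C, bond orders sum to 4 (valence 4) → 0 H
  atom 10: C, bond orders sum to 4 (valence 4) → 0 H
  atom 11: N, bond orders sum to 3 (valence 3) → 0 H
  atom 12: C, bond orders sum to 4 (valence 4) → 0 H
  atom 13: C, bond orders sum to 4 (valence 4) → 0 H
  atom 14: C, bond orders sum to 3 (valence 4) → 1 H
  atom 15: C, bond orders sum to 3 (valence 4) → 1 H
  atom 16: C, bond orders sum to 4 (valence 4) → 0 H
  atom 17: C, bond orders sum to 4 (valence 4) → 0 H
  atom 18: O, bond orders sum to 2 (valence 2) → 0 H
  atom 19: O, bond orders sum to 2 (valence 2) → 0 H
  atom 20: C, bond orders sum to 1 (valence 4) → 3 H
  atom 21: C, bond orders sum to 3 (valence 4) → 1 H
  atom 22: C, bond orders sum to 4 (valence 4) → 0 H
  atom 23: C, bond orders sum to 4 (valence 4) → 0 H
  atom 24: O, bond orders sum to 1 (valence 2) → 1 H
  atom 25: O, bond orders sum to 2 (valence 2) → 0 H
Totals → C:17, H:10, Cl:1, N:1, O:6.
In Hill order: C17H10ClNO6.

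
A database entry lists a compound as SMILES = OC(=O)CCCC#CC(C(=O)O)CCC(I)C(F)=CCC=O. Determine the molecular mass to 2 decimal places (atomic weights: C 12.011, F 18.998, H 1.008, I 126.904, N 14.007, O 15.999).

424.21 g/mol

First, the molecular formula is C15H18FIO5 (counting implicit H from valence).
  C: 15 × 12.011 = 180.165
  F: 1 × 18.998 = 18.998
  H: 18 × 1.008 = 18.144
  I: 1 × 126.904 = 126.904
  O: 5 × 15.999 = 79.995
Sum: 15×12.011 + 1×18.998 + 18×1.008 + 1×126.904 + 5×15.999 = 424.206 → 424.21 g/mol.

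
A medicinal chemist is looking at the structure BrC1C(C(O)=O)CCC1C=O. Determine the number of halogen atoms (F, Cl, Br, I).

1

Halogen atoms appear at heavy-atom position 1 (1×Br).
Other groups present: 1 aldehyde, 1 carboxylic acid.
Halogen count: 1.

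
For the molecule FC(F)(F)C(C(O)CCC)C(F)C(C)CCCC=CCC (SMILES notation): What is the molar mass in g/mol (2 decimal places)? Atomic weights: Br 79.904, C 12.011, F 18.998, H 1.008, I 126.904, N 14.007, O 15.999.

First, the molecular formula is C16H28F4O (counting implicit H from valence).
  C: 16 × 12.011 = 192.176
  F: 4 × 18.998 = 75.992
  H: 28 × 1.008 = 28.224
  O: 1 × 15.999 = 15.999
Sum: 16×12.011 + 4×18.998 + 28×1.008 + 1×15.999 = 312.391 → 312.39 g/mol.

312.39 g/mol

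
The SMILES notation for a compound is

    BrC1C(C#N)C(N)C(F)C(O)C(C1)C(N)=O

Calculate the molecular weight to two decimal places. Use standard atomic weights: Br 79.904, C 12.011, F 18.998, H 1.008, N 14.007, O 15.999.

First, the molecular formula is C9H13BrFN3O2 (counting implicit H from valence).
  Br: 1 × 79.904 = 79.904
  C: 9 × 12.011 = 108.099
  F: 1 × 18.998 = 18.998
  H: 13 × 1.008 = 13.104
  N: 3 × 14.007 = 42.021
  O: 2 × 15.999 = 31.998
Sum: 1×79.904 + 9×12.011 + 1×18.998 + 13×1.008 + 3×14.007 + 2×15.999 = 294.124 → 294.12 g/mol.

294.12 g/mol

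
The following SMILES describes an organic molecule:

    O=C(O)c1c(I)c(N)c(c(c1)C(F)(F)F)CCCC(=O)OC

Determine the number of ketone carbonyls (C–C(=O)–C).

0

Scan the SMILES for the ketone motif — none present.
Groups that are present: 1 carboxylic acid, 1 ester, 1 primary amine.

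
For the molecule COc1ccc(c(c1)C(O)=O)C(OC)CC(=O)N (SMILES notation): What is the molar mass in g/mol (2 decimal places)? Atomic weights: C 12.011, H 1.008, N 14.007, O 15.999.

First, the molecular formula is C12H15NO5 (counting implicit H from valence).
  C: 12 × 12.011 = 144.132
  H: 15 × 1.008 = 15.120
  N: 1 × 14.007 = 14.007
  O: 5 × 15.999 = 79.995
Sum: 12×12.011 + 15×1.008 + 1×14.007 + 5×15.999 = 253.254 → 253.25 g/mol.

253.25 g/mol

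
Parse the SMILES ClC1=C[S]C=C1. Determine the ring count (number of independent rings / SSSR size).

In SMILES, each pair of matching ring-closure digits denotes one ring-closing bond; the number of such bonds equals the number of independent rings.
Ring-closure bonds here: 1.

1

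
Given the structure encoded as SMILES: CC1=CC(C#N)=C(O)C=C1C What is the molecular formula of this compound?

Walk through each heavy atom and fill implicit hydrogens from standard valence (C 4, N 3, O 2, S 2, halogen 1):
  atom 1: C, bond orders sum to 1 (valence 4) → 3 H
  atom 2: C, bond orders sum to 4 (valence 4) → 0 H
  atom 3: C, bond orders sum to 3 (valence 4) → 1 H
  atom 4: C, bond orders sum to 4 (valence 4) → 0 H
  atom 5: C, bond orders sum to 4 (valence 4) → 0 H
  atom 6: N, bond orders sum to 3 (valence 3) → 0 H
  atom 7: C, bond orders sum to 4 (valence 4) → 0 H
  atom 8: O, bond orders sum to 1 (valence 2) → 1 H
  atom 9: C, bond orders sum to 3 (valence 4) → 1 H
  atom 10: C, bond orders sum to 4 (valence 4) → 0 H
  atom 11: C, bond orders sum to 1 (valence 4) → 3 H
Totals → C:9, H:9, N:1, O:1.
In Hill order: C9H9NO.

C9H9NO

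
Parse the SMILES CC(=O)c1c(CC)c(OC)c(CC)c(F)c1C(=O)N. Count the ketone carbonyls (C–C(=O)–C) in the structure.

The ketone motif appears at heavy-atom position 2 in the SMILES.
Other groups present: 1 amide, 1 ether.
Ketone count: 1.

1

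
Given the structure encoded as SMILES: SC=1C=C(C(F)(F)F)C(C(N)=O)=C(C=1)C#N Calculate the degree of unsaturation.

Degree of unsaturation = (number of rings) + (number of π bonds).
Ring closures in the SMILES: 1.
π bonds: 4 double bonds (each 1 DoU), 1 triple bond (each 2 DoU) → 6 DoU from unsaturation.
Total DoU = 1 + 6 = 7.

7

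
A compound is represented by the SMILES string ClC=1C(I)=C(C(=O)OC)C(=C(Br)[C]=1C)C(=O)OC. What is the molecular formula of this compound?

Walk through each heavy atom and fill implicit hydrogens from standard valence (C 4, N 3, O 2, S 2, halogen 1):
  atom 1: Cl (halogen, monovalent) → 0 H
  atom 2: C, bond orders sum to 4 (valence 4) → 0 H
  atom 3: C, bond orders sum to 4 (valence 4) → 0 H
  atom 4: I (halogen, monovalent) → 0 H
  atom 5: C, bond orders sum to 4 (valence 4) → 0 H
  atom 6: C, bond orders sum to 4 (valence 4) → 0 H
  atom 7: O, bond orders sum to 2 (valence 2) → 0 H
  atom 8: O, bond orders sum to 2 (valence 2) → 0 H
  atom 9: C, bond orders sum to 1 (valence 4) → 3 H
  atom 10: C, bond orders sum to 4 (valence 4) → 0 H
  atom 11: C, bond orders sum to 4 (valence 4) → 0 H
  atom 12: Br (halogen, monovalent) → 0 H
  atom 13: C with explicit H count 0
  atom 14: C, bond orders sum to 1 (valence 4) → 3 H
  atom 15: C, bond orders sum to 4 (valence 4) → 0 H
  atom 16: O, bond orders sum to 2 (valence 2) → 0 H
  atom 17: O, bond orders sum to 2 (valence 2) → 0 H
  atom 18: C, bond orders sum to 1 (valence 4) → 3 H
Totals → C:11, H:9, Br:1, Cl:1, I:1, O:4.
In Hill order: C11H9BrClIO4.

C11H9BrClIO4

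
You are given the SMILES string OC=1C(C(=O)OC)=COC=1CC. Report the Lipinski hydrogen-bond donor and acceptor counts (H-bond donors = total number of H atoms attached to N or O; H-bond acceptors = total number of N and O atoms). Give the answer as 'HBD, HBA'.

1, 4

Donors: find every N or O and count the H atoms it carries.
  atom 1 (O): bond orders sum to 1 → 1 H
  atom 5 (O): bond orders sum to 2 → 0 H
  atom 6 (O): bond orders sum to 2 → 0 H
  atom 9 (O): bond orders sum to 2 → 0 H
Lipinski HBD = 1.
Acceptors: N atoms = 0, O atoms = 4 → HBA = 4.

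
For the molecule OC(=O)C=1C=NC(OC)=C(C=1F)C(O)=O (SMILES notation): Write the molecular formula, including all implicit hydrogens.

C8H6FNO5

Walk through each heavy atom and fill implicit hydrogens from standard valence (C 4, N 3, O 2, S 2, halogen 1):
  atom 1: O, bond orders sum to 1 (valence 2) → 1 H
  atom 2: C, bond orders sum to 4 (valence 4) → 0 H
  atom 3: O, bond orders sum to 2 (valence 2) → 0 H
  atom 4: C, bond orders sum to 4 (valence 4) → 0 H
  atom 5: C, bond orders sum to 3 (valence 4) → 1 H
  atom 6: N, bond orders sum to 3 (valence 3) → 0 H
  atom 7: C, bond orders sum to 4 (valence 4) → 0 H
  atom 8: O, bond orders sum to 2 (valence 2) → 0 H
  atom 9: C, bond orders sum to 1 (valence 4) → 3 H
  atom 10: C, bond orders sum to 4 (valence 4) → 0 H
  atom 11: C, bond orders sum to 4 (valence 4) → 0 H
  atom 12: F (halogen, monovalent) → 0 H
  atom 13: C, bond orders sum to 4 (valence 4) → 0 H
  atom 14: O, bond orders sum to 1 (valence 2) → 1 H
  atom 15: O, bond orders sum to 2 (valence 2) → 0 H
Totals → C:8, H:6, F:1, N:1, O:5.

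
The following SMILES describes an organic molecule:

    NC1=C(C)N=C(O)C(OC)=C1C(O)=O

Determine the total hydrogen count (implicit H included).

Walk through each heavy atom and fill implicit hydrogens from standard valence (C 4, N 3, O 2, S 2, halogen 1):
  atom 1: N, bond orders sum to 1 (valence 3) → 2 H
  atom 2: C, bond orders sum to 4 (valence 4) → 0 H
  atom 3: C, bond orders sum to 4 (valence 4) → 0 H
  atom 4: C, bond orders sum to 1 (valence 4) → 3 H
  atom 5: N, bond orders sum to 3 (valence 3) → 0 H
  atom 6: C, bond orders sum to 4 (valence 4) → 0 H
  atom 7: O, bond orders sum to 1 (valence 2) → 1 H
  atom 8: C, bond orders sum to 4 (valence 4) → 0 H
  atom 9: O, bond orders sum to 2 (valence 2) → 0 H
  atom 10: C, bond orders sum to 1 (valence 4) → 3 H
  atom 11: C, bond orders sum to 4 (valence 4) → 0 H
  atom 12: C, bond orders sum to 4 (valence 4) → 0 H
  atom 13: O, bond orders sum to 1 (valence 2) → 1 H
  atom 14: O, bond orders sum to 2 (valence 2) → 0 H
Total hydrogens: 10.

10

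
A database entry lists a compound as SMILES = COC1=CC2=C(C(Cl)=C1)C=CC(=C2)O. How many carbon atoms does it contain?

Count every carbon token in the SMILES (each C, including those in ring-closure positions and inside branches).
Carbon count: 11.

11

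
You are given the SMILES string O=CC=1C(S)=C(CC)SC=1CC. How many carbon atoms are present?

Count every carbon token in the SMILES (each C, including those in ring-closure positions and inside branches).
Carbon count: 9.

9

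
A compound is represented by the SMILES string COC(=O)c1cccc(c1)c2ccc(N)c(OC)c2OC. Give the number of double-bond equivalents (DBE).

9

Molecular formula: C16H17NO4.
DoU = (2C + 2 + N − H − X) / 2, where X is the halogen count and O/S are ignored.
    = (2·16 + 2 + 1 − 17 − 0) / 2 = 18 / 2 = 9.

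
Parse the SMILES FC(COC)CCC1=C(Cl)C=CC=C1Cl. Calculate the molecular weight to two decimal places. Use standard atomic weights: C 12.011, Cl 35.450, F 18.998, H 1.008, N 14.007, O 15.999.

251.12 g/mol

First, the molecular formula is C11H13Cl2FO (counting implicit H from valence).
  C: 11 × 12.011 = 132.121
  Cl: 2 × 35.450 = 70.900
  F: 1 × 18.998 = 18.998
  H: 13 × 1.008 = 13.104
  O: 1 × 15.999 = 15.999
Sum: 11×12.011 + 2×35.450 + 1×18.998 + 13×1.008 + 1×15.999 = 251.122 → 251.12 g/mol.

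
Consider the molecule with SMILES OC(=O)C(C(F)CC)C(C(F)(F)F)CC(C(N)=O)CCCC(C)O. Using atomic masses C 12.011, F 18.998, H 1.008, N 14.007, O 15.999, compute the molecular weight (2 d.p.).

First, the molecular formula is C15H25F4NO4 (counting implicit H from valence).
  C: 15 × 12.011 = 180.165
  F: 4 × 18.998 = 75.992
  H: 25 × 1.008 = 25.200
  N: 1 × 14.007 = 14.007
  O: 4 × 15.999 = 63.996
Sum: 15×12.011 + 4×18.998 + 25×1.008 + 1×14.007 + 4×15.999 = 359.360 → 359.36 g/mol.

359.36 g/mol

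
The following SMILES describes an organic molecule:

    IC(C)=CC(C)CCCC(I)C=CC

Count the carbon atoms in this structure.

12

Count every carbon token in the SMILES (each C, including those in ring-closure positions and inside branches).
Carbon count: 12.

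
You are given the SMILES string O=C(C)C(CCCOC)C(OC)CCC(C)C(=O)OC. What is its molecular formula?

Walk through each heavy atom and fill implicit hydrogens from standard valence (C 4, N 3, O 2, S 2, halogen 1):
  atom 1: O, bond orders sum to 2 (valence 2) → 0 H
  atom 2: C, bond orders sum to 4 (valence 4) → 0 H
  atom 3: C, bond orders sum to 1 (valence 4) → 3 H
  atom 4: C, bond orders sum to 3 (valence 4) → 1 H
  atom 5: C, bond orders sum to 2 (valence 4) → 2 H
  atom 6: C, bond orders sum to 2 (valence 4) → 2 H
  atom 7: C, bond orders sum to 2 (valence 4) → 2 H
  atom 8: O, bond orders sum to 2 (valence 2) → 0 H
  atom 9: C, bond orders sum to 1 (valence 4) → 3 H
  atom 10: C, bond orders sum to 3 (valence 4) → 1 H
  atom 11: O, bond orders sum to 2 (valence 2) → 0 H
  atom 12: C, bond orders sum to 1 (valence 4) → 3 H
  atom 13: C, bond orders sum to 2 (valence 4) → 2 H
  atom 14: C, bond orders sum to 2 (valence 4) → 2 H
  atom 15: C, bond orders sum to 3 (valence 4) → 1 H
  atom 16: C, bond orders sum to 1 (valence 4) → 3 H
  atom 17: C, bond orders sum to 4 (valence 4) → 0 H
  atom 18: O, bond orders sum to 2 (valence 2) → 0 H
  atom 19: O, bond orders sum to 2 (valence 2) → 0 H
  atom 20: C, bond orders sum to 1 (valence 4) → 3 H
Totals → C:15, H:28, O:5.

C15H28O5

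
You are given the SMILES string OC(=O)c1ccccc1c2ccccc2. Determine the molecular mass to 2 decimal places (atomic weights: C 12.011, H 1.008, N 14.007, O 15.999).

198.22 g/mol

First, the molecular formula is C13H10O2 (counting implicit H from valence).
  C: 13 × 12.011 = 156.143
  H: 10 × 1.008 = 10.080
  O: 2 × 15.999 = 31.998
Sum: 13×12.011 + 10×1.008 + 2×15.999 = 198.221 → 198.22 g/mol.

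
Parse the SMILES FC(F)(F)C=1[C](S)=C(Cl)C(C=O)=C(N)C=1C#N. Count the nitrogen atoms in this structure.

2

Scan the SMILES for N atoms (remember two-letter symbols like Cl and Br are single atoms).
Nitrogen count: 2.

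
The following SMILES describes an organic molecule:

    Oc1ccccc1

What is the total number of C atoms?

6

Count every carbon token in the SMILES (each C, including those in ring-closure positions and inside branches).
Carbon count: 6.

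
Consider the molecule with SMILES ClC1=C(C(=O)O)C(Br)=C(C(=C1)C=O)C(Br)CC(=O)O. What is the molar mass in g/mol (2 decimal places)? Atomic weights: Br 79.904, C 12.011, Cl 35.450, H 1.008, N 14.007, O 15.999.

414.43 g/mol

First, the molecular formula is C11H7Br2ClO5 (counting implicit H from valence).
  Br: 2 × 79.904 = 159.808
  C: 11 × 12.011 = 132.121
  Cl: 1 × 35.450 = 35.450
  H: 7 × 1.008 = 7.056
  O: 5 × 15.999 = 79.995
Sum: 2×79.904 + 11×12.011 + 1×35.450 + 7×1.008 + 5×15.999 = 414.430 → 414.43 g/mol.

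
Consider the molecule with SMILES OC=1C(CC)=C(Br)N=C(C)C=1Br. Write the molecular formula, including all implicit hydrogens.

C8H9Br2NO

Walk through each heavy atom and fill implicit hydrogens from standard valence (C 4, N 3, O 2, S 2, halogen 1):
  atom 1: O, bond orders sum to 1 (valence 2) → 1 H
  atom 2: C, bond orders sum to 4 (valence 4) → 0 H
  atom 3: C, bond orders sum to 4 (valence 4) → 0 H
  atom 4: C, bond orders sum to 2 (valence 4) → 2 H
  atom 5: C, bond orders sum to 1 (valence 4) → 3 H
  atom 6: C, bond orders sum to 4 (valence 4) → 0 H
  atom 7: Br (halogen, monovalent) → 0 H
  atom 8: N, bond orders sum to 3 (valence 3) → 0 H
  atom 9: C, bond orders sum to 4 (valence 4) → 0 H
  atom 10: C, bond orders sum to 1 (valence 4) → 3 H
  atom 11: C, bond orders sum to 4 (valence 4) → 0 H
  atom 12: Br (halogen, monovalent) → 0 H
Totals → C:8, H:9, Br:2, N:1, O:1.
In Hill order: C8H9Br2NO.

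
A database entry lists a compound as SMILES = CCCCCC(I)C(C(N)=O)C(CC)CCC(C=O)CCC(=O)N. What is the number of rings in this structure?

0

In SMILES, each pair of matching ring-closure digits denotes one ring-closing bond; the number of such bonds equals the number of independent rings.
Ring-closure bonds here: 0.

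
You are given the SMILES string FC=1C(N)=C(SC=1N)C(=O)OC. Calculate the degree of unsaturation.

Degree of unsaturation = (number of rings) + (number of π bonds).
Ring closures in the SMILES: 1.
π bonds: 3 double bonds (each 1 DoU) → 3 DoU from unsaturation.
Total DoU = 1 + 3 = 4.

4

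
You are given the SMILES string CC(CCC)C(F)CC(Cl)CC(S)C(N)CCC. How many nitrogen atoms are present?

Scan the SMILES for N atoms (remember two-letter symbols like Cl and Br are single atoms).
Nitrogen count: 1.

1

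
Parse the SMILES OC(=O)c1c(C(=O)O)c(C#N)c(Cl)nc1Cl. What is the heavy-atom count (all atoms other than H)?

Every atom symbol written in the SMILES (organic subset) is one heavy atom; implicit H are not written.
Heavy atoms by element → C:8, Cl:2, N:2, O:4.
Total: 16.

16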